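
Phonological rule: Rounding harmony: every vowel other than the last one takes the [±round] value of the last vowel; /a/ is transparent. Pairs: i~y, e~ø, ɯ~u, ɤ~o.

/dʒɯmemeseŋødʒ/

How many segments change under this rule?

/ɯ/ harmonizes with /ø/ ([+round]) → [u]
/e/ harmonizes with /ø/ ([+round]) → [ø]
/e/ harmonizes with /ø/ ([+round]) → [ø]
/e/ harmonizes with /ø/ ([+round]) → [ø]
4 segments change.

4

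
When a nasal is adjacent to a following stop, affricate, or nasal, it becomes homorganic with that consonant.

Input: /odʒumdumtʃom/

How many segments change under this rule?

2

/m/ before /d/ (alveolar) → [n]
/m/ before /tʃ/ (palatal) → [ɲ]
2 segments change.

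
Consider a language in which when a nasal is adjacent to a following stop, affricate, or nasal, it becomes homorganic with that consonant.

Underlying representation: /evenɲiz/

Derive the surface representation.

/n/ before /ɲ/ (palatal) → [ɲ]

[eveɲɲiz]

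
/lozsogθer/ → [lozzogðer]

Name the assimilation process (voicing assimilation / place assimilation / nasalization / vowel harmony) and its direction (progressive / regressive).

/s/→[z] /θ/→[ð].
Each target copies a feature from the preceding segment, so the direction is progressive.

voicing assimilation, progressive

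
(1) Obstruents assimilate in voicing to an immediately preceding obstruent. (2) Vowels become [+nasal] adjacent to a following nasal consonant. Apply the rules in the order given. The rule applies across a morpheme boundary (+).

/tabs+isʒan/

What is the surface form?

[tabz+isʃãn]

Rule 1: /s/ after /b/ (voiced) → [z]
Rule 1: /ʒ/ after /s/ (voiceless) → [ʃ]
After rule 1: tabz+isʃan
Rule 2: /a/ before nasal /n/ → [ã]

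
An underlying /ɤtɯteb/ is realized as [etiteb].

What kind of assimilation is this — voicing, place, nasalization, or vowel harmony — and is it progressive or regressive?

/ɤ/→[e] /ɯ/→[i].
Vowels agree with the last vowel, so the harmony is regressive.

vowel harmony, regressive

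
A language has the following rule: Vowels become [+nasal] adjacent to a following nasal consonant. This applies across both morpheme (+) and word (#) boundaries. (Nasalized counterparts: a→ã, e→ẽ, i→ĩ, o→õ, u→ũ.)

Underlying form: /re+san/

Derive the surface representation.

[re+sãn]

/a/ before nasal /n/ → [ã]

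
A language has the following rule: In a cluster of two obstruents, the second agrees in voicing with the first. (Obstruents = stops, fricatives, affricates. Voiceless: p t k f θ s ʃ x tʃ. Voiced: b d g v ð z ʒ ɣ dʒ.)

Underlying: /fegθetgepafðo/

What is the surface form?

[fegðetkepafθo]

/θ/ after /g/ (voiced) → [ð]
/g/ after /t/ (voiceless) → [k]
/ð/ after /f/ (voiceless) → [θ]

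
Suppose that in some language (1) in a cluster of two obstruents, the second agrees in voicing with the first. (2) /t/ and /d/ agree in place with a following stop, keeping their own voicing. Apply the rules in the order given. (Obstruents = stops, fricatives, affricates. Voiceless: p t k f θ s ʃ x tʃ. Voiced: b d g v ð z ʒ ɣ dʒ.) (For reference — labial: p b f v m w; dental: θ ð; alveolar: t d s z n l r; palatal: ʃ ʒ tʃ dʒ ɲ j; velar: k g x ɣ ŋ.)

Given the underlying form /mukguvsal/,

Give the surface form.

Rule 1: /g/ after /k/ (voiceless) → [k]
Rule 1: /s/ after /v/ (voiced) → [z]
After rule 1: mukkuvzal
Rule 2: no segment meets the rule's conditions; no change.

[mukkuvzal]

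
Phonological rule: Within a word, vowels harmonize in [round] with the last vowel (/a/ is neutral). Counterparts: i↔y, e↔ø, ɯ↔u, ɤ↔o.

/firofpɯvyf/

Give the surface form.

/i/ harmonizes with /y/ ([+round]) → [y]
/ɯ/ harmonizes with /y/ ([+round]) → [u]

[fyrofpuvyf]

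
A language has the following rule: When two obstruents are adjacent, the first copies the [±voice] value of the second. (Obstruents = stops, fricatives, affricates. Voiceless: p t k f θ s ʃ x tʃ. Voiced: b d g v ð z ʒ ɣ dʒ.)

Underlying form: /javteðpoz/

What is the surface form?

/v/ before /t/ (voiceless) → [f]
/ð/ before /p/ (voiceless) → [θ]

[jafteθpoz]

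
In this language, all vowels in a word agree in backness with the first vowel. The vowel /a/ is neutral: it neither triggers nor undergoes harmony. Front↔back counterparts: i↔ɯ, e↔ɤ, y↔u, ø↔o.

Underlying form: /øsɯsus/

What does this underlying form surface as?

[øsisys]

/ɯ/ harmonizes with /ø/ ([-back]) → [i]
/u/ harmonizes with /ø/ ([-back]) → [y]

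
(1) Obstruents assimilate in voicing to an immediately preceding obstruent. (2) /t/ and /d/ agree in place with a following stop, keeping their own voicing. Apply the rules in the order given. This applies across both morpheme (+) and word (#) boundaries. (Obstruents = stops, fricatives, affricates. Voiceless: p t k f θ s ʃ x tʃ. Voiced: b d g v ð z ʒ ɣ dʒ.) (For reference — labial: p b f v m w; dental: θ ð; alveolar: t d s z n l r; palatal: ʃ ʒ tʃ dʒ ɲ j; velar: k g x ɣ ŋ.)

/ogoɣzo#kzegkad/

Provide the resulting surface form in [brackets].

Rule 1: /z/ after /k/ (voiceless) → [s]
Rule 1: /k/ after /g/ (voiced) → [g]
After rule 1: ogoɣzo#kseggad
Rule 2: no segment meets the rule's conditions; no change.

[ogoɣzo#kseggad]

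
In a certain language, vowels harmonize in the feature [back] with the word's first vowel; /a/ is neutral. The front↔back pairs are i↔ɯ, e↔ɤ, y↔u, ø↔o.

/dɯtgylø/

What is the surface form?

[dɯtgulo]

/y/ harmonizes with /ɯ/ ([+back]) → [u]
/ø/ harmonizes with /ɯ/ ([+back]) → [o]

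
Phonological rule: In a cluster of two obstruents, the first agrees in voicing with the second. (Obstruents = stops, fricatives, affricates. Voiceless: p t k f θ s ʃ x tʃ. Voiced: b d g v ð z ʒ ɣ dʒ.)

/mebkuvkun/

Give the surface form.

[mepkufkun]

/b/ before /k/ (voiceless) → [p]
/v/ before /k/ (voiceless) → [f]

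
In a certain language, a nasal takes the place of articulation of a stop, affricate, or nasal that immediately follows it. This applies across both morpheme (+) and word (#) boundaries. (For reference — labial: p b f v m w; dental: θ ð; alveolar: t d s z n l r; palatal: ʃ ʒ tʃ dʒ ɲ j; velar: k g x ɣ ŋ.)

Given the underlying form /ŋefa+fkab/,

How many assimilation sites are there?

0

No segment meets the rule's conditions.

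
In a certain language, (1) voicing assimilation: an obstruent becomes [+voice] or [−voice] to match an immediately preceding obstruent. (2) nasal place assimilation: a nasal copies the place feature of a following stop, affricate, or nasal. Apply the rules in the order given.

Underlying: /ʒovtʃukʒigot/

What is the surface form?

[ʒovdʒukʃigot]

Rule 1: /tʃ/ after /v/ (voiced) → [dʒ]
Rule 1: /ʒ/ after /k/ (voiceless) → [ʃ]
After rule 1: ʒovdʒukʃigot
Rule 2: no segment meets the rule's conditions; no change.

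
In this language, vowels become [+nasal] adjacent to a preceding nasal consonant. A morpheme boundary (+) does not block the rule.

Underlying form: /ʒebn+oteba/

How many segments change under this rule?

/o/ after nasal /n/ → [õ]
1 segment changes.

1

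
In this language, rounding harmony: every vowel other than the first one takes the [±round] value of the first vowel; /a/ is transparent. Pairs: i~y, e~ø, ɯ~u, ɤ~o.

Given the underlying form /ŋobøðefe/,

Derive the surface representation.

[ŋobøðøfø]

/e/ harmonizes with /o/ ([+round]) → [ø]
/e/ harmonizes with /o/ ([+round]) → [ø]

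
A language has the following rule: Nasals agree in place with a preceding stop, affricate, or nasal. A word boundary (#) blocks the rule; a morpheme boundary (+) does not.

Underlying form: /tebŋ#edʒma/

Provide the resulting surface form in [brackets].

[tebm#edʒɲa]

/ŋ/ after /b/ (labial) → [m]
/m/ after /dʒ/ (palatal) → [ɲ]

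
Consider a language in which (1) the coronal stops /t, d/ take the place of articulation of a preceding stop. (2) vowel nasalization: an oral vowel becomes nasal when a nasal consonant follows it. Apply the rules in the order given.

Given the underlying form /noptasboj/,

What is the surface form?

Rule 1: /t/ after /p/ (labial) → [p]
After rule 1: noppasboj
Rule 2: no segment meets the rule's conditions; no change.

[noppasboj]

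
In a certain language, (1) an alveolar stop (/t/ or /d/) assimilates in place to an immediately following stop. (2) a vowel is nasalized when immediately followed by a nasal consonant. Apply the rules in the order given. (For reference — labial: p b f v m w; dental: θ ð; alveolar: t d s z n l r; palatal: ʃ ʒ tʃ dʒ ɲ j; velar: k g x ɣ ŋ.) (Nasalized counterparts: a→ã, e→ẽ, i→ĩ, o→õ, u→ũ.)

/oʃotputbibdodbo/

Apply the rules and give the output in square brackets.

[oʃoppupbibdobbo]

Rule 1: /t/ before /p/ (labial) → [p]
Rule 1: /t/ before /b/ (labial) → [p]
Rule 1: /d/ before /b/ (labial) → [b]
After rule 1: oʃoppupbibdobbo
Rule 2: no segment meets the rule's conditions; no change.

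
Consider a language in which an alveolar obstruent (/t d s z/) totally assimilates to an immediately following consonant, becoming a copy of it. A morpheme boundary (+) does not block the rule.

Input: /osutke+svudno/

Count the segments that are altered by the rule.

/t/ before /k/ → [k] (total assimilation)
/s/ before /v/ → [v] (total assimilation)
/d/ before /n/ → [n] (total assimilation)
3 segments change.

3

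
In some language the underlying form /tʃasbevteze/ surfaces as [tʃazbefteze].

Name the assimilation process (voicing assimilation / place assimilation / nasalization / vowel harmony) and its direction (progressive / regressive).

voicing assimilation, regressive

/s/→[z] /v/→[f].
Each target copies a feature from the following segment, so the direction is regressive.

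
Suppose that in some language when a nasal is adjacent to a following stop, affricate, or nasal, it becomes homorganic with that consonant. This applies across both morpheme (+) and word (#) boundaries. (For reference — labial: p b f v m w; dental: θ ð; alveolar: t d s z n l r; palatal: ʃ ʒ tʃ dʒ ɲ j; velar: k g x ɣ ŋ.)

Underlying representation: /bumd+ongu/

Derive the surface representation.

[bund+oŋgu]

/m/ before /d/ (alveolar) → [n]
/n/ before /g/ (velar) → [ŋ]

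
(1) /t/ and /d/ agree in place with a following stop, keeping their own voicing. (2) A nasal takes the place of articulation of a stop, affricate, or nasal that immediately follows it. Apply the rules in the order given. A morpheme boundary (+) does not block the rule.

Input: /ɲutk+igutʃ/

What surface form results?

Rule 1: /t/ before /k/ (velar) → [k]
After rule 1: ɲukk+igutʃ
Rule 2: no segment meets the rule's conditions; no change.

[ɲukk+igutʃ]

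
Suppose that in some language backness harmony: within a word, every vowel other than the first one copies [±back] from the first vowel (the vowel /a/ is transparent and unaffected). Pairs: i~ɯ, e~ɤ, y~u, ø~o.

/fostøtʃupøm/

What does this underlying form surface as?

/ø/ harmonizes with /o/ ([+back]) → [o]
/ø/ harmonizes with /o/ ([+back]) → [o]

[fostotʃupom]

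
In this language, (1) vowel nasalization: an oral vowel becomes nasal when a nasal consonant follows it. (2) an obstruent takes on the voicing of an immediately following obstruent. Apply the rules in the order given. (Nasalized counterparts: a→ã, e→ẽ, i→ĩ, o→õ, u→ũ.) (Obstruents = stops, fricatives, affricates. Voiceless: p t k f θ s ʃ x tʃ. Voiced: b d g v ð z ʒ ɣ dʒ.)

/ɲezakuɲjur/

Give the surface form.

[ɲezakũɲjur]

Rule 1: /u/ before nasal /ɲ/ → [ũ]
After rule 1: ɲezakũɲjur
Rule 2: no segment meets the rule's conditions; no change.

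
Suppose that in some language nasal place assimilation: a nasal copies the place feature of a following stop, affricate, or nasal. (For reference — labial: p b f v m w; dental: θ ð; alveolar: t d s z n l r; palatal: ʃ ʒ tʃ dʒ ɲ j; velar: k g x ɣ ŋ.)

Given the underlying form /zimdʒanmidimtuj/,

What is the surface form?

[ziɲdʒammidintuj]

/m/ before /dʒ/ (palatal) → [ɲ]
/n/ before /m/ (labial) → [m]
/m/ before /t/ (alveolar) → [n]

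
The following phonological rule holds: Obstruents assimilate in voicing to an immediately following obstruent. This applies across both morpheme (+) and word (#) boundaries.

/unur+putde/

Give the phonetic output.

[unur+pudde]

/t/ before /d/ (voiced) → [d]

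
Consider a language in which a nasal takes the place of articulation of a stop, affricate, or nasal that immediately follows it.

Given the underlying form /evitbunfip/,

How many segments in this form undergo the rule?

No segment meets the rule's conditions.

0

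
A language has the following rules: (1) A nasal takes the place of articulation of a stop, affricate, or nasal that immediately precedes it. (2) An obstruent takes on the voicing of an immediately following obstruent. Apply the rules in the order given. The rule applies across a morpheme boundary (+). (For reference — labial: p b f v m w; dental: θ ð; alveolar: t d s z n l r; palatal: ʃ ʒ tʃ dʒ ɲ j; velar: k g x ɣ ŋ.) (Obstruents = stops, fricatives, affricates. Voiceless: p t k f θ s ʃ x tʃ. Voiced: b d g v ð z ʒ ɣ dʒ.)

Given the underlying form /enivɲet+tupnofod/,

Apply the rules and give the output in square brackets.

Rule 1: /n/ after /p/ (labial) → [m]
After rule 1: enivɲet+tupmofod
Rule 2: no segment meets the rule's conditions; no change.

[enivɲet+tupmofod]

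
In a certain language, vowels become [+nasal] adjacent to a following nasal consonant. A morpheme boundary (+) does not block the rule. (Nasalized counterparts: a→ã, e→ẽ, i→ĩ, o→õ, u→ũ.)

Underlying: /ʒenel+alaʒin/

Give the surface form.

/e/ before nasal /n/ → [ẽ]
/i/ before nasal /n/ → [ĩ]

[ʒẽnel+alaʒĩn]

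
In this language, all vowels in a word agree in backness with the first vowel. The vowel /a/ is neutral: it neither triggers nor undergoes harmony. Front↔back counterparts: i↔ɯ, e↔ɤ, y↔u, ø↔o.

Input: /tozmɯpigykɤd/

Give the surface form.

[tozmɯpɯgukɤd]

/i/ harmonizes with /o/ ([+back]) → [ɯ]
/y/ harmonizes with /o/ ([+back]) → [u]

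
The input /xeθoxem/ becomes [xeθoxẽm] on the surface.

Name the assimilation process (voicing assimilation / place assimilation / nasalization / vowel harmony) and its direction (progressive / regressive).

/e/→[ẽ].
Each target copies a feature from the following segment, so the direction is regressive.

nasalization, regressive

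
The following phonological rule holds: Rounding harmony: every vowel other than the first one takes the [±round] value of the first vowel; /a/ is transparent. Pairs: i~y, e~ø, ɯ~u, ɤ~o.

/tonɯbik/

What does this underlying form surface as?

/ɯ/ harmonizes with /o/ ([+round]) → [u]
/i/ harmonizes with /o/ ([+round]) → [y]

[tonubyk]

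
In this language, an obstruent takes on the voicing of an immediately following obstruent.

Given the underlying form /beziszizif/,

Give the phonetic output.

/s/ before /z/ (voiced) → [z]

[bezizzizif]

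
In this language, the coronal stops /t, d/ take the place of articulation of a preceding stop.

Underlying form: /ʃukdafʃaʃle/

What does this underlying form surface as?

[ʃukgafʃaʃle]

/d/ after /k/ (velar) → [g]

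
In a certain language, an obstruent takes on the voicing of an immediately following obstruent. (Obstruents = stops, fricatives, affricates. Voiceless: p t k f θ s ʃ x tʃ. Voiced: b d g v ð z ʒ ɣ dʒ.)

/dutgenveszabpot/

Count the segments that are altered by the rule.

3

/t/ before /g/ (voiced) → [d]
/s/ before /z/ (voiced) → [z]
/b/ before /p/ (voiceless) → [p]
3 segments change.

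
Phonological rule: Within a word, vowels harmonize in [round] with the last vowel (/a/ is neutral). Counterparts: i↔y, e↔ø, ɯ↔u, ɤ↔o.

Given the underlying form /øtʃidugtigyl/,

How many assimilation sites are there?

2

/i/ harmonizes with /y/ ([+round]) → [y]
/i/ harmonizes with /y/ ([+round]) → [y]
2 segments change.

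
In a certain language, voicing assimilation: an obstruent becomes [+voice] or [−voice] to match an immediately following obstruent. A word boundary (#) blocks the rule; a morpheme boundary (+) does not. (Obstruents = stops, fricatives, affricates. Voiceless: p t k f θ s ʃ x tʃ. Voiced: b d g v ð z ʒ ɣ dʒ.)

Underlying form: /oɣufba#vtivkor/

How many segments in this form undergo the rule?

/f/ before /b/ (voiced) → [v]
/v/ before /t/ (voiceless) → [f]
/v/ before /k/ (voiceless) → [f]
3 segments change.

3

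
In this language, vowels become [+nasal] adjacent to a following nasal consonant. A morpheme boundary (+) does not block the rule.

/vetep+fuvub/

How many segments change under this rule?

No segment meets the rule's conditions.

0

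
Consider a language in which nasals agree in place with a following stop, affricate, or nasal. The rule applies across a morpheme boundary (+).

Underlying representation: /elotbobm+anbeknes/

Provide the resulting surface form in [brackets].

[elotbobm+ambeknes]

/n/ before /b/ (labial) → [m]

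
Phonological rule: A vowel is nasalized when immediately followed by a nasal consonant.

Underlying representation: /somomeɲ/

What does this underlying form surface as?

[sõmõmẽɲ]

/o/ before nasal /m/ → [õ]
/o/ before nasal /m/ → [õ]
/e/ before nasal /ɲ/ → [ẽ]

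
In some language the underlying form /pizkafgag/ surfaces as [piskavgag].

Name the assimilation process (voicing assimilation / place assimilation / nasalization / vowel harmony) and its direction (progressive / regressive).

/z/→[s] /f/→[v].
Each target copies a feature from the following segment, so the direction is regressive.

voicing assimilation, regressive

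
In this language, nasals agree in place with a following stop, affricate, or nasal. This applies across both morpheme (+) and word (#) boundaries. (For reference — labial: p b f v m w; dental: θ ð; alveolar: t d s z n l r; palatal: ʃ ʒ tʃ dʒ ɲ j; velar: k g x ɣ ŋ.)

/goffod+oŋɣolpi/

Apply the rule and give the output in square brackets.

[goffod+oŋɣolpi]

no segment meets the rule's conditions; no change.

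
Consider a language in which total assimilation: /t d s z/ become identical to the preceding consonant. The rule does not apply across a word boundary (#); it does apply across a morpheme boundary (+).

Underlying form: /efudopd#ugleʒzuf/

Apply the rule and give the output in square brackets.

/d/ after /p/ → [p] (total assimilation)
/z/ after /ʒ/ → [ʒ] (total assimilation)

[efudopp#ugleʒʒuf]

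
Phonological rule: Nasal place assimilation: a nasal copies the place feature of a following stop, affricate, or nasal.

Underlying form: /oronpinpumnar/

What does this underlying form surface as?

/n/ before /p/ (labial) → [m]
/n/ before /p/ (labial) → [m]
/m/ before /n/ (alveolar) → [n]

[orompimpunnar]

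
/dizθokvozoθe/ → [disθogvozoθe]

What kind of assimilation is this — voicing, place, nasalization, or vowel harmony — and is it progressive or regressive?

/z/→[s] /k/→[g].
Each target copies a feature from the following segment, so the direction is regressive.

voicing assimilation, regressive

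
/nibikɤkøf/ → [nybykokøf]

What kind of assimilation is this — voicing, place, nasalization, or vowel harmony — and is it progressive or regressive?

/i/→[y] /i/→[y] /ɤ/→[o].
Vowels agree with the last vowel, so the harmony is regressive.

vowel harmony, regressive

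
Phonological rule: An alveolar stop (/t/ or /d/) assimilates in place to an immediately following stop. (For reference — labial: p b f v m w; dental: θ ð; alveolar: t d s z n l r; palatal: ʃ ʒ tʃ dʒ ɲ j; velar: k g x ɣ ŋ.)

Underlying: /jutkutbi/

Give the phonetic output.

[jukkupbi]

/t/ before /k/ (velar) → [k]
/t/ before /b/ (labial) → [p]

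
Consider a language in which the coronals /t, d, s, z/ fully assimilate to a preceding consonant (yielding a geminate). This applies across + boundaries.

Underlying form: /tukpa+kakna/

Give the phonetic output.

no segment meets the rule's conditions; no change.

[tukpa+kakna]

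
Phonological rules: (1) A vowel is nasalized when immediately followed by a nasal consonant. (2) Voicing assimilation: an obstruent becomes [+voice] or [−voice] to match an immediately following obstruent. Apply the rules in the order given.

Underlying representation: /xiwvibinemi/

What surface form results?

[xiwvibĩnẽmi]

Rule 1: /i/ before nasal /n/ → [ĩ]
Rule 1: /e/ before nasal /m/ → [ẽ]
After rule 1: xiwvibĩnẽmi
Rule 2: no segment meets the rule's conditions; no change.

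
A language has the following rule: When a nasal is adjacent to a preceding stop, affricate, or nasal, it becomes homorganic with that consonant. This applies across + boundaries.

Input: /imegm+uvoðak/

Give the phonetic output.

[imegŋ+uvoðak]

/m/ after /g/ (velar) → [ŋ]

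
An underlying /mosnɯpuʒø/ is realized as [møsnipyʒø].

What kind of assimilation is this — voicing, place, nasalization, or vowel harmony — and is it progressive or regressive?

vowel harmony, regressive

/o/→[ø] /ɯ/→[i] /u/→[y].
Vowels agree with the last vowel, so the harmony is regressive.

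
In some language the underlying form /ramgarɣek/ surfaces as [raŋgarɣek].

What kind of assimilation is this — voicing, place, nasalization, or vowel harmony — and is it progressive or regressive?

/m/→[ŋ].
Each target copies a feature from the following segment, so the direction is regressive.

place assimilation, regressive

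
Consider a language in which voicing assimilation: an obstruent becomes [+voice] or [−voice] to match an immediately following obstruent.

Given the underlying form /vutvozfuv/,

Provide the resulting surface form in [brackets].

/t/ before /v/ (voiced) → [d]
/z/ before /f/ (voiceless) → [s]

[vudvosfuv]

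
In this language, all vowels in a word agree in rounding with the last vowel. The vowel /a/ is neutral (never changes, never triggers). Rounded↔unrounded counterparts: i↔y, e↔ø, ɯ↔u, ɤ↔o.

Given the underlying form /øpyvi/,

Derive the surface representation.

/ø/ harmonizes with /i/ ([-round]) → [e]
/y/ harmonizes with /i/ ([-round]) → [i]

[epivi]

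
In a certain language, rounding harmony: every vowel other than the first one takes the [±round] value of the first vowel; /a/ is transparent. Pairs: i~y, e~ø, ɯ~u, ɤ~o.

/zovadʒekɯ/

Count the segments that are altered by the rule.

/e/ harmonizes with /o/ ([+round]) → [ø]
/ɯ/ harmonizes with /o/ ([+round]) → [u]
2 segments change.

2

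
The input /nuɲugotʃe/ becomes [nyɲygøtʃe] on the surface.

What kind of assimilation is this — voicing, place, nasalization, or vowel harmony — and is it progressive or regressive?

/u/→[y] /u/→[y] /o/→[ø].
Vowels agree with the last vowel, so the harmony is regressive.

vowel harmony, regressive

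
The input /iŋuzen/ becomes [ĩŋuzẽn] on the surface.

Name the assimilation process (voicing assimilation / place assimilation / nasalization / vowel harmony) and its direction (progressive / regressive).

nasalization, regressive

/i/→[ĩ] /e/→[ẽ].
Each target copies a feature from the following segment, so the direction is regressive.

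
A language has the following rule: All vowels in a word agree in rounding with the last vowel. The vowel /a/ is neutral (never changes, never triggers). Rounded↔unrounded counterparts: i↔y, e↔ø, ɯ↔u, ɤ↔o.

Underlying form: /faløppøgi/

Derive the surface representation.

/ø/ harmonizes with /i/ ([-round]) → [e]
/ø/ harmonizes with /i/ ([-round]) → [e]

[faleppegi]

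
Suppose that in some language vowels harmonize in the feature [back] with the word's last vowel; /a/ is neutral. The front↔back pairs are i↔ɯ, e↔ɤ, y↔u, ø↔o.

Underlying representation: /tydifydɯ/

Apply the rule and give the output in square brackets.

[tudɯfudɯ]

/y/ harmonizes with /ɯ/ ([+back]) → [u]
/i/ harmonizes with /ɯ/ ([+back]) → [ɯ]
/y/ harmonizes with /ɯ/ ([+back]) → [u]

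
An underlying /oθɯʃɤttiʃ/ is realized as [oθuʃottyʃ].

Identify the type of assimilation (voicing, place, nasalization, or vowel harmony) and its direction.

/ɯ/→[u] /ɤ/→[o] /i/→[y].
Vowels agree with the first vowel, so the harmony is progressive.

vowel harmony, progressive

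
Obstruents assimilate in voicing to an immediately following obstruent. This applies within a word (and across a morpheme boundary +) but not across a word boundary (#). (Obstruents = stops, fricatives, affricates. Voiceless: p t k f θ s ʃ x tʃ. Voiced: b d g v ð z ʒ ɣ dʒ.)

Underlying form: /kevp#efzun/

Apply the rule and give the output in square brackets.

/v/ before /p/ (voiceless) → [f]
/f/ before /z/ (voiced) → [v]

[kefp#evzun]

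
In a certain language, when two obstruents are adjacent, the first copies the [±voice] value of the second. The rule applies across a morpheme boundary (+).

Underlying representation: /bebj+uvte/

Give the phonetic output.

/v/ before /t/ (voiceless) → [f]

[bebj+ufte]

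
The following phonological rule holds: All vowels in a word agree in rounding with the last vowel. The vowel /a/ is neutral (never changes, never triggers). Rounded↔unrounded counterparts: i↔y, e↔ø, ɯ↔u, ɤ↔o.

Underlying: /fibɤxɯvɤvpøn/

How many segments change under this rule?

/i/ harmonizes with /ø/ ([+round]) → [y]
/ɤ/ harmonizes with /ø/ ([+round]) → [o]
/ɯ/ harmonizes with /ø/ ([+round]) → [u]
/ɤ/ harmonizes with /ø/ ([+round]) → [o]
4 segments change.

4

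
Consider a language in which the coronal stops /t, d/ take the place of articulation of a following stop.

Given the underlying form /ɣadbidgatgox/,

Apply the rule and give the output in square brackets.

[ɣabbiggakgox]

/d/ before /b/ (labial) → [b]
/d/ before /g/ (velar) → [g]
/t/ before /g/ (velar) → [k]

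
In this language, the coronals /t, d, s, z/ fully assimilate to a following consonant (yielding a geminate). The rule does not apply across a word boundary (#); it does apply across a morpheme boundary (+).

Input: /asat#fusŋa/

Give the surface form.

[asat#fuŋŋa]

/s/ before /ŋ/ → [ŋ] (total assimilation)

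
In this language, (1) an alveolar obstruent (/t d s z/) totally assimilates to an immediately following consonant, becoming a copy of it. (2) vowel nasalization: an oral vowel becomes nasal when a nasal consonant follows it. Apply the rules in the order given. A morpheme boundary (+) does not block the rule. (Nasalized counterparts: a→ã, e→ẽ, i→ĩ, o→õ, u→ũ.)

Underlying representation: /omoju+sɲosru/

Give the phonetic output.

Rule 1: /s/ before /ɲ/ → [ɲ] (total assimilation)
Rule 1: /s/ before /r/ → [r] (total assimilation)
After rule 1: omoju+ɲɲorru
Rule 2: /o/ before nasal /m/ → [õ]
Rule 2: /u/ before nasal /ɲ/ → [ũ]

[õmojũ+ɲɲorru]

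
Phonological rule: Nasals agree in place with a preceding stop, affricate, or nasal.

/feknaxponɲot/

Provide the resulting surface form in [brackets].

[fekŋaxponnot]

/n/ after /k/ (velar) → [ŋ]
/ɲ/ after /n/ (alveolar) → [n]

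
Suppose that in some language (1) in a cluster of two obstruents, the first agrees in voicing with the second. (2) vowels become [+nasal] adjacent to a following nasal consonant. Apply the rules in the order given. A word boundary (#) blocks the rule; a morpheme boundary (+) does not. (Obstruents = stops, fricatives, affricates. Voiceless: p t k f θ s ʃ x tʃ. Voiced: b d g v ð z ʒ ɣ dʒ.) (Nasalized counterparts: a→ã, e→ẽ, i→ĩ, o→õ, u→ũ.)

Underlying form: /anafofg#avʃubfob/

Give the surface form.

[ãnafovg#afʃupfob]

Rule 1: /f/ before /g/ (voiced) → [v]
Rule 1: /v/ before /ʃ/ (voiceless) → [f]
Rule 1: /b/ before /f/ (voiceless) → [p]
After rule 1: anafovg#afʃupfob
Rule 2: /a/ before nasal /n/ → [ã]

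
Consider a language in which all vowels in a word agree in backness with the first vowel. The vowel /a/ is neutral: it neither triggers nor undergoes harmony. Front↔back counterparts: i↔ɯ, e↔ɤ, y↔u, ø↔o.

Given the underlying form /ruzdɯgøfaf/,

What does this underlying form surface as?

[ruzdɯgofaf]

/ø/ harmonizes with /u/ ([+back]) → [o]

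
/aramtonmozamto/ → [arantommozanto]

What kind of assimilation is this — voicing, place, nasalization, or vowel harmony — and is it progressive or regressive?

place assimilation, regressive

/m/→[n] /n/→[m] /m/→[n].
Each target copies a feature from the following segment, so the direction is regressive.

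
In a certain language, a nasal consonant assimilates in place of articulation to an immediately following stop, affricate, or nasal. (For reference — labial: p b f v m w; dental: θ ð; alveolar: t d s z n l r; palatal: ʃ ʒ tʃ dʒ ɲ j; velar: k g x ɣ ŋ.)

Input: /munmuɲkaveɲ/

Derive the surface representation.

/n/ before /m/ (labial) → [m]
/ɲ/ before /k/ (velar) → [ŋ]

[mummuŋkaveɲ]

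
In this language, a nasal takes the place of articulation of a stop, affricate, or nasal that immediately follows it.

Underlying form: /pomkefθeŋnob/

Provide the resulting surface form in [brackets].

[poŋkefθennob]

/m/ before /k/ (velar) → [ŋ]
/ŋ/ before /n/ (alveolar) → [n]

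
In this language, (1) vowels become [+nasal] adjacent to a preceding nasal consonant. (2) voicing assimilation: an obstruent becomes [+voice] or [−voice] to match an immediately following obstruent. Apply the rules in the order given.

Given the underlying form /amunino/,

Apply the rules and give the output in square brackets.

[amũnĩnõ]

Rule 1: /u/ after nasal /m/ → [ũ]
Rule 1: /i/ after nasal /n/ → [ĩ]
Rule 1: /o/ after nasal /n/ → [õ]
After rule 1: amũnĩnõ
Rule 2: no segment meets the rule's conditions; no change.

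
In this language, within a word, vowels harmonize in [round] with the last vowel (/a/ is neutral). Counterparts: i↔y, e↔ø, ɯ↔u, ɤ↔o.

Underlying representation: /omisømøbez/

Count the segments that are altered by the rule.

3

/o/ harmonizes with /e/ ([-round]) → [ɤ]
/ø/ harmonizes with /e/ ([-round]) → [e]
/ø/ harmonizes with /e/ ([-round]) → [e]
3 segments change.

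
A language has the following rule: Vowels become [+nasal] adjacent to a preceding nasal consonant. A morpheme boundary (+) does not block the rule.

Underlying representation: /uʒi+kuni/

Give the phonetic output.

/i/ after nasal /n/ → [ĩ]

[uʒi+kunĩ]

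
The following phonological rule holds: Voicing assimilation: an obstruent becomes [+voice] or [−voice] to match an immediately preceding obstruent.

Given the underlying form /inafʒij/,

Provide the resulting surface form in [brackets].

[inafʃij]

/ʒ/ after /f/ (voiceless) → [ʃ]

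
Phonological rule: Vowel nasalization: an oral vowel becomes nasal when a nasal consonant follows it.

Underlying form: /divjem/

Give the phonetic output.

/e/ before nasal /m/ → [ẽ]

[divjẽm]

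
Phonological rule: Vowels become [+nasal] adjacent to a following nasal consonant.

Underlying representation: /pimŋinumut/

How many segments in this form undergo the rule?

/i/ before nasal /m/ → [ĩ]
/i/ before nasal /n/ → [ĩ]
/u/ before nasal /m/ → [ũ]
3 segments change.

3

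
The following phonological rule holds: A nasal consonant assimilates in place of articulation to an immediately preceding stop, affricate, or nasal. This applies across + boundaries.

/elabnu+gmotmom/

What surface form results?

[elabmu+gŋotnom]

/n/ after /b/ (labial) → [m]
/m/ after /g/ (velar) → [ŋ]
/m/ after /t/ (alveolar) → [n]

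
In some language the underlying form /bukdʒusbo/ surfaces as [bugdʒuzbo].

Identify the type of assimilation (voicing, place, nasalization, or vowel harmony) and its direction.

/k/→[g] /s/→[z].
Each target copies a feature from the following segment, so the direction is regressive.

voicing assimilation, regressive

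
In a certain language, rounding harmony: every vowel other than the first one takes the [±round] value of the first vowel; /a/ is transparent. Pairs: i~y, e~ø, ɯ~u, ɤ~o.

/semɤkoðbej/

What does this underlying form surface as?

/o/ harmonizes with /e/ ([-round]) → [ɤ]

[semɤkɤðbej]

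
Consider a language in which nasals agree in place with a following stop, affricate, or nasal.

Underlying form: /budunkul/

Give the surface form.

[buduŋkul]

/n/ before /k/ (velar) → [ŋ]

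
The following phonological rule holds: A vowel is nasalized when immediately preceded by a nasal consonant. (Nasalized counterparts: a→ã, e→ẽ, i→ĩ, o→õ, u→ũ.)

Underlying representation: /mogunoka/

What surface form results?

/o/ after nasal /m/ → [õ]
/o/ after nasal /n/ → [õ]

[mõgunõka]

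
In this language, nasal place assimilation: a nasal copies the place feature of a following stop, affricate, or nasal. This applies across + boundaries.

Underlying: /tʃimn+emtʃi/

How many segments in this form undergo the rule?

2

/m/ before /n/ (alveolar) → [n]
/m/ before /tʃ/ (palatal) → [ɲ]
2 segments change.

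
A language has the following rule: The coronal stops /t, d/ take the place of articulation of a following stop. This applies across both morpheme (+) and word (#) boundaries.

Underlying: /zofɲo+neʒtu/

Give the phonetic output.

[zofɲo+neʒtu]

no segment meets the rule's conditions; no change.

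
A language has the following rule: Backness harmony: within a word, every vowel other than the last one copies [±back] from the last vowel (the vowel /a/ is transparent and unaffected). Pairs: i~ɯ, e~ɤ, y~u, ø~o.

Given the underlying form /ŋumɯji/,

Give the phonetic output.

/u/ harmonizes with /i/ ([-back]) → [y]
/ɯ/ harmonizes with /i/ ([-back]) → [i]

[ŋymiji]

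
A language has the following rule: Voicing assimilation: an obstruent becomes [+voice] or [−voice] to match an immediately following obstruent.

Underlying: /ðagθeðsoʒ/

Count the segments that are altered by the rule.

2

/g/ before /θ/ (voiceless) → [k]
/ð/ before /s/ (voiceless) → [θ]
2 segments change.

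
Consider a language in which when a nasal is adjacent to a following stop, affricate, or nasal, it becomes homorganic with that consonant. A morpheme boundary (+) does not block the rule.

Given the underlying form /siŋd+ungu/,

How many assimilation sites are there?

/ŋ/ before /d/ (alveolar) → [n]
/n/ before /g/ (velar) → [ŋ]
2 segments change.

2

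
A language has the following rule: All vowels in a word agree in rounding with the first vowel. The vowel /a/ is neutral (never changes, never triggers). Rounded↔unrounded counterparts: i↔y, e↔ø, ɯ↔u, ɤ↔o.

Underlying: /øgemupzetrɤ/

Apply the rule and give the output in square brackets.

[øgømupzøtro]

/e/ harmonizes with /ø/ ([+round]) → [ø]
/e/ harmonizes with /ø/ ([+round]) → [ø]
/ɤ/ harmonizes with /ø/ ([+round]) → [o]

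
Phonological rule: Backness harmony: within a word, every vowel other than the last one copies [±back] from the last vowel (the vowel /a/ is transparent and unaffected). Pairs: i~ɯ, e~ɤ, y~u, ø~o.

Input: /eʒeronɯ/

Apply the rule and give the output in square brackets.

/e/ harmonizes with /ɯ/ ([+back]) → [ɤ]
/e/ harmonizes with /ɯ/ ([+back]) → [ɤ]

[ɤʒɤronɯ]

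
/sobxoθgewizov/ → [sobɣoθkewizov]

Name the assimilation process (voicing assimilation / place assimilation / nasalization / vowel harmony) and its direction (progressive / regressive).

/x/→[ɣ] /g/→[k].
Each target copies a feature from the preceding segment, so the direction is progressive.

voicing assimilation, progressive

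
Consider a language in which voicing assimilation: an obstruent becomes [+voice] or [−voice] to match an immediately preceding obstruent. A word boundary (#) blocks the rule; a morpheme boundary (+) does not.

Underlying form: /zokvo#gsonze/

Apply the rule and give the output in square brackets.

[zokfo#gzonze]

/v/ after /k/ (voiceless) → [f]
/s/ after /g/ (voiced) → [z]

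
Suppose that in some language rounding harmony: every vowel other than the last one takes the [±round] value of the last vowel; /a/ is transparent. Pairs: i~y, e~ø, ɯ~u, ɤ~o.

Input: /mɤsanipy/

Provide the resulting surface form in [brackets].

[mosanypy]

/ɤ/ harmonizes with /y/ ([+round]) → [o]
/i/ harmonizes with /y/ ([+round]) → [y]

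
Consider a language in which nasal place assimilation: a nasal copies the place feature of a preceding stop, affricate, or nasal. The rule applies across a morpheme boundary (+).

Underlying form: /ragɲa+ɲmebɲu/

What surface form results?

[ragŋa+ɲɲebmu]

/ɲ/ after /g/ (velar) → [ŋ]
/m/ after /ɲ/ (palatal) → [ɲ]
/ɲ/ after /b/ (labial) → [m]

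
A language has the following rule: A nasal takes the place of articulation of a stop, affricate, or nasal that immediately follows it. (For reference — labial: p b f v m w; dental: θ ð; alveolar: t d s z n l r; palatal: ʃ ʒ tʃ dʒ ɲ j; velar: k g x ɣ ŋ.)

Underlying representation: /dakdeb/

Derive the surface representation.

no segment meets the rule's conditions; no change.

[dakdeb]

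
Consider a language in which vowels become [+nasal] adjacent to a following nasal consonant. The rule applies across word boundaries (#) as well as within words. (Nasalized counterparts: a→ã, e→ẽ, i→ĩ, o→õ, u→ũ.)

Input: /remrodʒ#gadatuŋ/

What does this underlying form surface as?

[rẽmrodʒ#gadatũŋ]

/e/ before nasal /m/ → [ẽ]
/u/ before nasal /ŋ/ → [ũ]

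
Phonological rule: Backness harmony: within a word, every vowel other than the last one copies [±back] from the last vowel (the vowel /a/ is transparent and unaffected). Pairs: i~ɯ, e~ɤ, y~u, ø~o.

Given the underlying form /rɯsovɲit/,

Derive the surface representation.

/ɯ/ harmonizes with /i/ ([-back]) → [i]
/o/ harmonizes with /i/ ([-back]) → [ø]

[risøvɲit]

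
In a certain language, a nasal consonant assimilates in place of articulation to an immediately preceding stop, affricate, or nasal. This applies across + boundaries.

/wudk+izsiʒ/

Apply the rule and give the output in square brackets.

no segment meets the rule's conditions; no change.

[wudk+izsiʒ]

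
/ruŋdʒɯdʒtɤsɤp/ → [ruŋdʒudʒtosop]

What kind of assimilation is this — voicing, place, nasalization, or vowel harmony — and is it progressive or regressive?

vowel harmony, progressive

/ɯ/→[u] /ɤ/→[o] /ɤ/→[o].
Vowels agree with the first vowel, so the harmony is progressive.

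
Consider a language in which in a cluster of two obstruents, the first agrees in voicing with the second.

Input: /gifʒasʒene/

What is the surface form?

[givʒazʒene]

/f/ before /ʒ/ (voiced) → [v]
/s/ before /ʒ/ (voiced) → [z]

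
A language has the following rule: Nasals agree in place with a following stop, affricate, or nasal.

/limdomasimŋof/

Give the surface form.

[lindomasiŋŋof]

/m/ before /d/ (alveolar) → [n]
/m/ before /ŋ/ (velar) → [ŋ]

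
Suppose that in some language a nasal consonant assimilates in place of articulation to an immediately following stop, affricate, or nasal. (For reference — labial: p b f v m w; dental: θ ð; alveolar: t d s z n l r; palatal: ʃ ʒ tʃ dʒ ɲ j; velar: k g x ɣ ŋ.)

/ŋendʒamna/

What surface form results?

[ŋeɲdʒanna]

/n/ before /dʒ/ (palatal) → [ɲ]
/m/ before /n/ (alveolar) → [n]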